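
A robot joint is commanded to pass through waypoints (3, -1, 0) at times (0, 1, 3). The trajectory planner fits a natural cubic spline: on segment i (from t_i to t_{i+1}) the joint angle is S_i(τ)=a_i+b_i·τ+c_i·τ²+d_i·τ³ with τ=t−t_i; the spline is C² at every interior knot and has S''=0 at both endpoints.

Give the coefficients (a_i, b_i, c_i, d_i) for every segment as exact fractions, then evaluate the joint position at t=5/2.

  seg 0: a=3 b=-19/4 c=0 d=3/4
  seg 1: a=-1 b=-5/2 c=9/4 d=-3/8
S(5/2) = -61/64

Δ: Δ0=-4, Δ1=1/2
row 1: diag=6, rhs=27; c'=1/3, d'=9/2
back: M1=9/2
M: M0=0, M1=9/2, M2=0
seg 0: a=3, c=M0/2=0, d=(M1−M0)/(6·1)=3/4, b=Δ0−h0·(2M0+M1)/6=-19/4
seg 1: a=-1, c=M1/2=9/4, d=(M2−M1)/(6·2)=-3/8, b=Δ1−h1·(2M1+M2)/6=-5/2
t_q=5/2 → seg 1, τ=3/2; S=-1+-5/2·τ+9/4·τ²+-3/8·τ³=-61/64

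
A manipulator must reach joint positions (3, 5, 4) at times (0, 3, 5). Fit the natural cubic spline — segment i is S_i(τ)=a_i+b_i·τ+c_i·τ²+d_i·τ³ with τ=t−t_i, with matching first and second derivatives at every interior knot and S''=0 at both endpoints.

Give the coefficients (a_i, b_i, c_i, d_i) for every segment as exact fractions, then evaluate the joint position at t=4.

Δ: Δ0=2/3, Δ1=-1/2
row 1: diag=10, rhs=-7; c'=1/5, d'=-7/10
back: M1=-7/10
M: M0=0, M1=-7/10, M2=0
seg 0: a=3, c=M0/2=0, d=(M1−M0)/(6·3)=-7/180, b=Δ0−h0·(2M0+M1)/6=61/60
seg 1: a=5, c=M1/2=-7/20, d=(M2−M1)/(6·2)=7/120, b=Δ1−h1·(2M1+M2)/6=-1/30
t_q=4 → seg 1, τ=1; S=5+-1/30·τ+-7/20·τ²+7/120·τ³=187/40

  seg 0: a=3 b=61/60 c=0 d=-7/180
  seg 1: a=5 b=-1/30 c=-7/20 d=7/120
S(4) = 187/40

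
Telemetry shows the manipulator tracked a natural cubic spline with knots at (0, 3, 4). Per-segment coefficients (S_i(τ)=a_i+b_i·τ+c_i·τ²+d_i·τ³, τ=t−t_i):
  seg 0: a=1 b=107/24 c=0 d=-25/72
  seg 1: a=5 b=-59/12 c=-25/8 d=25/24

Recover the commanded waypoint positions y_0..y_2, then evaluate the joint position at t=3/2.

y_0=1 y_1=5 y_2=-2
S(3/2) = 417/64

y_0 = S_0(0) = a_0 = 1
y_1 = S_1(0) = a_1 = 5
y_2 = S_1(1) = -2
t_q=3/2 is in segment 0 (τ=3/2); S_0(τ)=417/64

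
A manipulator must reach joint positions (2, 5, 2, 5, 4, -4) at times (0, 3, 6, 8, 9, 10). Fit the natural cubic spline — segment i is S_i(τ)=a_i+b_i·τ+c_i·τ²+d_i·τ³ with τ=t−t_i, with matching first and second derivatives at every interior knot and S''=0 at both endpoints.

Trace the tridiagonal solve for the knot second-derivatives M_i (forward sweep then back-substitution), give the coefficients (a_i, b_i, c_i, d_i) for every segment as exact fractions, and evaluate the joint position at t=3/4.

  seg 0: a=2 b=2811/1574 c=0 d=-1237/14166
  seg 1: a=5 b=-450/787 c=-1237/1574 d=3037/14166
  seg 2: a=2 b=789/1574 c=900/787 d=-507/1574
  seg 3: a=5 b=1905/1574 c=-621/787 d=-2237/1574
  seg 4: a=4 b=-3645/787 c=-7953/1574 d=2651/1574
S(3/4) = 332689/100736

Δ: Δ0=1, Δ1=-1, Δ2=3/2, Δ3=-1, Δ4=-8
row 1: diag=12, rhs=-12; c'=1/4, d'=-1
row 2: denom=10−3·1/4=37/4; d'=(15−3·-1)/(37/4)=72/37
row 3: denom=6−2·8/37=206/37; d'=(-15−2·72/37)/(206/37)=-699/206
row 4: denom=4−1·37/206=787/206; d'=(-42−1·-699/206)/(787/206)=-7953/787
back: M4=-7953/787
back: M3=-699/206−37/206·-7953/787=-1242/787
back: M2=72/37−8/37·-1242/787=1800/787
back: M1=-1−1/4·1800/787=-1237/787
M: M0=0, M1=-1237/787, M2=1800/787, M3=-1242/787, M4=-7953/787, M5=0
seg 0: a=2, c=M0/2=0, d=(M1−M0)/(6·3)=-1237/14166, b=Δ0−h0·(2M0+M1)/6=2811/1574
seg 1: a=5, c=M1/2=-1237/1574, d=(M2−M1)/(6·3)=3037/14166, b=Δ1−h1·(2M1+M2)/6=-450/787
seg 2: a=2, c=M2/2=900/787, d=(M3−M2)/(6·2)=-507/1574, b=Δ2−h2·(2M2+M3)/6=789/1574
seg 3: a=5, c=M3/2=-621/787, d=(M4−M3)/(6·1)=-2237/1574, b=Δ3−h3·(2M3+M4)/6=1905/1574
seg 4: a=4, c=M4/2=-7953/1574, d=(M5−M4)/(6·1)=2651/1574, b=Δ4−h4·(2M4+M5)/6=-3645/787
t_q=3/4 → seg 0, τ=3/4; S=2+2811/1574·τ+0·τ²+-1237/14166·τ³=332689/100736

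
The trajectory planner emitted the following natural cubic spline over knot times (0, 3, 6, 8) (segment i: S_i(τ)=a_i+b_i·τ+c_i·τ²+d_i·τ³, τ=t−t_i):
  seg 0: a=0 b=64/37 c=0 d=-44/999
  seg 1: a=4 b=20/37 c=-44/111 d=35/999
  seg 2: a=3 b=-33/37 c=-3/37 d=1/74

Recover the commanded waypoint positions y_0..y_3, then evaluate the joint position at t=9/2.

y_0=0 y_1=4 y_2=3 y_3=1
S(9/2) = 1195/296

y_0 = S_0(0) = a_0 = 0
y_1 = S_1(0) = a_1 = 4
y_2 = S_2(0) = a_2 = 3
y_3 = S_2(2) = 1
t_q=9/2 is in segment 1 (τ=3/2); S_1(τ)=1195/296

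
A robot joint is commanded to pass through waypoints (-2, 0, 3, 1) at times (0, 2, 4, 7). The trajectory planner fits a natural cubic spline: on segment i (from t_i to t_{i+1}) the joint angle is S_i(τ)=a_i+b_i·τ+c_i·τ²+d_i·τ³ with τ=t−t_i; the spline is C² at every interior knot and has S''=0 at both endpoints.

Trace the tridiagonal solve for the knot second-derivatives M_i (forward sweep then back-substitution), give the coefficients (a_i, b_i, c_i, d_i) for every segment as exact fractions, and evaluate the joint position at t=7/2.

Δ: Δ0=1, Δ1=3/2, Δ2=-2/3
row 1: diag=8, rhs=3; c'=1/4, d'=3/8
row 2: denom=10−2·1/4=19/2; d'=(-13−2·3/8)/(19/2)=-55/38
back: M2=-55/38
back: M1=3/8−1/4·-55/38=14/19
M: M0=0, M1=14/19, M2=-55/38, M3=0
seg 0: a=-2, c=M0/2=0, d=(M1−M0)/(6·2)=7/114, b=Δ0−h0·(2M0+M1)/6=43/57
seg 1: a=0, c=M1/2=7/19, d=(M2−M1)/(6·2)=-83/456, b=Δ1−h1·(2M1+M2)/6=85/57
seg 2: a=3, c=M2/2=-55/76, d=(M3−M2)/(6·3)=55/684, b=Δ2−h2·(2M2+M3)/6=89/114
t_q=7/2 → seg 1, τ=3/2; S=0+85/57·τ+7/19·τ²+-83/456·τ³=2981/1216

  seg 0: a=-2 b=43/57 c=0 d=7/114
  seg 1: a=0 b=85/57 c=7/19 d=-83/456
  seg 2: a=3 b=89/114 c=-55/76 d=55/684
S(7/2) = 2981/1216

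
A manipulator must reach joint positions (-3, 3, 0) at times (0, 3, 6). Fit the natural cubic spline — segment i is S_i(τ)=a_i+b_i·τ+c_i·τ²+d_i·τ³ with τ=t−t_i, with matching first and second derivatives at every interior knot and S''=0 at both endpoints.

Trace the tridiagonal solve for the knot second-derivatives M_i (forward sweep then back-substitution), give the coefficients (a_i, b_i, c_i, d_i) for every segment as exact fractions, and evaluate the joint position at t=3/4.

Δ: Δ0=2, Δ1=-1
row 1: diag=12, rhs=-18; c'=1/4, d'=-3/2
back: M1=-3/2
M: M0=0, M1=-3/2, M2=0
seg 0: a=-3, c=M0/2=0, d=(M1−M0)/(6·3)=-1/12, b=Δ0−h0·(2M0+M1)/6=11/4
seg 1: a=3, c=M1/2=-3/4, d=(M2−M1)/(6·3)=1/12, b=Δ1−h1·(2M1+M2)/6=1/2
t_q=3/4 → seg 0, τ=3/4; S=-3+11/4·τ+0·τ²+-1/12·τ³=-249/256

  seg 0: a=-3 b=11/4 c=0 d=-1/12
  seg 1: a=3 b=1/2 c=-3/4 d=1/12
S(3/4) = -249/256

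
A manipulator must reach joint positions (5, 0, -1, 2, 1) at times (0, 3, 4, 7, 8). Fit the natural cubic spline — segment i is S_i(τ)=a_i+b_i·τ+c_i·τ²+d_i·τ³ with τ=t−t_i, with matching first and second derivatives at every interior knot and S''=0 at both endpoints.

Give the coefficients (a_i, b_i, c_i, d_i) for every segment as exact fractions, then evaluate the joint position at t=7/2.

Δ: Δ0=-5/3, Δ1=-1, Δ2=1, Δ3=-1
row 1: diag=8, rhs=4; c'=1/8, d'=1/2
row 2: denom=8−1·1/8=63/8; d'=(12−1·1/2)/(63/8)=92/63
row 3: denom=8−3·8/21=48/7; d'=(-12−3·92/63)/(48/7)=-43/18
back: M3=-43/18
back: M2=92/63−8/21·-43/18=64/27
back: M1=1/2−1/8·64/27=11/54
M: M0=0, M1=11/54, M2=64/27, M3=-43/18, M4=0
seg 0: a=5, c=M0/2=0, d=(M1−M0)/(6·3)=11/972, b=Δ0−h0·(2M0+M1)/6=-191/108
seg 1: a=0, c=M1/2=11/108, d=(M2−M1)/(6·1)=13/36, b=Δ1−h1·(2M1+M2)/6=-79/54
seg 2: a=-1, c=M2/2=32/27, d=(M3−M2)/(6·3)=-257/972, b=Δ2−h2·(2M2+M3)/6=-19/108
seg 3: a=2, c=M3/2=-43/36, d=(M4−M3)/(6·1)=43/108, b=Δ3−h3·(2M3+M4)/6=-11/54
t_q=7/2 → seg 1, τ=1/2; S=0+-79/54·τ+11/108·τ²+13/36·τ³=-571/864

  seg 0: a=5 b=-191/108 c=0 d=11/972
  seg 1: a=0 b=-79/54 c=11/108 d=13/36
  seg 2: a=-1 b=-19/108 c=32/27 d=-257/972
  seg 3: a=2 b=-11/54 c=-43/36 d=43/108
S(7/2) = -571/864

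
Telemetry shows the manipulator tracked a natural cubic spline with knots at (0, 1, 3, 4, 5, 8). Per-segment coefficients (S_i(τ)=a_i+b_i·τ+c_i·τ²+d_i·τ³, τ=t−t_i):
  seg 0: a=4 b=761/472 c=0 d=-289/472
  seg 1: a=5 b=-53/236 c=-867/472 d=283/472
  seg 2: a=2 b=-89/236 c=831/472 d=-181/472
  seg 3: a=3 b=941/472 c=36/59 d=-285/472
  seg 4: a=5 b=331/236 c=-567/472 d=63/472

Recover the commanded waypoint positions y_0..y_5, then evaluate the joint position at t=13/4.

y_0=4 y_1=5 y_2=2 y_3=3 y_4=5 y_5=2
S(13/4) = 1029/512

y_0 = S_0(0) = a_0 = 4
y_1 = S_1(0) = a_1 = 5
y_2 = S_2(0) = a_2 = 2
y_3 = S_3(0) = a_3 = 3
y_4 = S_4(0) = a_4 = 5
y_5 = S_4(3) = 2
t_q=13/4 is in segment 2 (τ=1/4); S_2(τ)=1029/512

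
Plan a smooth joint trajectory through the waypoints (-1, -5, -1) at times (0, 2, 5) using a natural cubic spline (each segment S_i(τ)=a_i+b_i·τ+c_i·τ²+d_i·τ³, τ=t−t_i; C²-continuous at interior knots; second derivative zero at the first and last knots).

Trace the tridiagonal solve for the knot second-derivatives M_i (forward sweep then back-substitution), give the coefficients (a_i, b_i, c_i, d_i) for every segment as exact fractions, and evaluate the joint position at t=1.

  seg 0: a=-1 b=-8/3 c=0 d=1/6
  seg 1: a=-5 b=-2/3 c=1 d=-1/9
S(1) = -7/2

Δ: Δ0=-2, Δ1=4/3
row 1: diag=10, rhs=20; c'=3/10, d'=2
back: M1=2
M: M0=0, M1=2, M2=0
seg 0: a=-1, c=M0/2=0, d=(M1−M0)/(6·2)=1/6, b=Δ0−h0·(2M0+M1)/6=-8/3
seg 1: a=-5, c=M1/2=1, d=(M2−M1)/(6·3)=-1/9, b=Δ1−h1·(2M1+M2)/6=-2/3
t_q=1 → seg 0, τ=1; S=-1+-8/3·τ+0·τ²+1/6·τ³=-7/2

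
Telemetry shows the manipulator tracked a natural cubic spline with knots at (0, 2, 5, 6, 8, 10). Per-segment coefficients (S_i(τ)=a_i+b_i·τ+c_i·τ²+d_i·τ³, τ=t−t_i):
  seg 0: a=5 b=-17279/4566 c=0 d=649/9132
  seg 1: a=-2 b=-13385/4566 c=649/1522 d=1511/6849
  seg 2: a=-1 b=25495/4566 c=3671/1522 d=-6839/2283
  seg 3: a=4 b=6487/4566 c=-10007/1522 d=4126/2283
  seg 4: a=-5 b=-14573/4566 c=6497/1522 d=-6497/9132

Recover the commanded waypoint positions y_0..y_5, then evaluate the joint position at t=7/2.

y_0 = S_0(0) = a_0 = 5
y_1 = S_1(0) = a_1 = -2
y_2 = S_2(0) = a_2 = -1
y_3 = S_3(0) = a_3 = 4
y_4 = S_4(0) = a_4 = -5
y_5 = S_4(2) = 0
t_q=7/2 is in segment 1 (τ=3/2); S_1(τ)=-7143/1522

y_0=5 y_1=-2 y_2=-1 y_3=4 y_4=-5 y_5=0
S(7/2) = -7143/1522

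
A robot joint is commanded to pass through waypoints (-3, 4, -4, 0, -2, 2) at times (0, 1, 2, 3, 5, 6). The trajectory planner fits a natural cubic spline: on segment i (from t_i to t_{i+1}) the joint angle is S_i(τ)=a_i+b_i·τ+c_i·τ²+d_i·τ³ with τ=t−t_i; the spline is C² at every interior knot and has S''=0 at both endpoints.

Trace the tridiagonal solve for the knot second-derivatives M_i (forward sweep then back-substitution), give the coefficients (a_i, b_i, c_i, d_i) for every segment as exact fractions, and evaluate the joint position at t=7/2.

Δ: Δ0=7, Δ1=-8, Δ2=4, Δ3=-1, Δ4=4
row 1: diag=4, rhs=-90; c'=1/4, d'=-45/2
row 2: denom=4−1·1/4=15/4; d'=(72−1·-45/2)/(15/4)=126/5
row 3: denom=6−1·4/15=86/15; d'=(-30−1·126/5)/(86/15)=-414/43
row 4: denom=6−2·15/43=228/43; d'=(30−2·-414/43)/(228/43)=353/38
back: M4=353/38
back: M3=-414/43−15/43·353/38=-489/38
back: M2=126/5−4/15·-489/38=544/19
back: M1=-45/2−1/4·544/19=-1127/38
M: M0=0, M1=-1127/38, M2=544/19, M3=-489/38, M4=353/38, M5=0
seg 0: a=-3, c=M0/2=0, d=(M1−M0)/(6·1)=-1127/228, b=Δ0−h0·(2M0+M1)/6=2723/228
seg 1: a=4, c=M1/2=-1127/76, d=(M2−M1)/(6·1)=2215/228, b=Δ1−h1·(2M1+M2)/6=-329/114
seg 2: a=-4, c=M2/2=272/19, d=(M3−M2)/(6·1)=-83/12, b=Δ2−h2·(2M2+M3)/6=-775/228
seg 3: a=0, c=M3/2=-489/76, d=(M4−M3)/(6·2)=421/228, b=Δ3−h3·(2M3+M4)/6=511/114
seg 4: a=-2, c=M4/2=353/76, d=(M5−M4)/(6·1)=-353/228, b=Δ4−h4·(2M4+M5)/6=103/114
t_q=7/2 → seg 3, τ=1/2; S=0+511/114·τ+-489/76·τ²+421/228·τ³=525/608

  seg 0: a=-3 b=2723/228 c=0 d=-1127/228
  seg 1: a=4 b=-329/114 c=-1127/76 d=2215/228
  seg 2: a=-4 b=-775/228 c=272/19 d=-83/12
  seg 3: a=0 b=511/114 c=-489/76 d=421/228
  seg 4: a=-2 b=103/114 c=353/76 d=-353/228
S(7/2) = 525/608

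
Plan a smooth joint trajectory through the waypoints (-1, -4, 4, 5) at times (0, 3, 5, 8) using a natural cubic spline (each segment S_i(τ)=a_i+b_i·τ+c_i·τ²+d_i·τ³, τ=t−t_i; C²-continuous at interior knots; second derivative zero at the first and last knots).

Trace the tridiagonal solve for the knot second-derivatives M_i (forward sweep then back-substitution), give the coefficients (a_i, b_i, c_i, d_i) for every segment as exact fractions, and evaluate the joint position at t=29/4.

  seg 0: a=-1 b=-67/24 c=0 d=43/216
  seg 1: a=-4 b=31/12 c=43/24 d=-13/24
  seg 2: a=4 b=13/4 c=-35/24 d=35/216
S(29/4) = 2957/512

Δ: Δ0=-1, Δ1=4, Δ2=1/3
row 1: diag=10, rhs=30; c'=1/5, d'=3
row 2: denom=10−2·1/5=48/5; d'=(-22−2·3)/(48/5)=-35/12
back: M2=-35/12
back: M1=3−1/5·-35/12=43/12
M: M0=0, M1=43/12, M2=-35/12, M3=0
seg 0: a=-1, c=M0/2=0, d=(M1−M0)/(6·3)=43/216, b=Δ0−h0·(2M0+M1)/6=-67/24
seg 1: a=-4, c=M1/2=43/24, d=(M2−M1)/(6·2)=-13/24, b=Δ1−h1·(2M1+M2)/6=31/12
seg 2: a=4, c=M2/2=-35/24, d=(M3−M2)/(6·3)=35/216, b=Δ2−h2·(2M2+M3)/6=13/4
t_q=29/4 → seg 2, τ=9/4; S=4+13/4·τ+-35/24·τ²+35/216·τ³=2957/512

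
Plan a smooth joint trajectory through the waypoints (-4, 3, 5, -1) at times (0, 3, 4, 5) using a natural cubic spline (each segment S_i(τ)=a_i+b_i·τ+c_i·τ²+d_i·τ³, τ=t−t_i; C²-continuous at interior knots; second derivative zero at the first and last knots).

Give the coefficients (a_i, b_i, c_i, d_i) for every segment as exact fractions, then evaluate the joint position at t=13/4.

  seg 0: a=-4 b=157/93 c=0 d=20/279
  seg 1: a=3 b=337/93 c=20/31 d=-211/93
  seg 2: a=5 b=-176/93 c=-191/31 d=191/93
S(13/4) = 7759/1984

Δ: Δ0=7/3, Δ1=2, Δ2=-6
row 1: diag=8, rhs=-2; c'=1/8, d'=-1/4
row 2: denom=4−1·1/8=31/8; d'=(-48−1·-1/4)/(31/8)=-382/31
back: M2=-382/31
back: M1=-1/4−1/8·-382/31=40/31
M: M0=0, M1=40/31, M2=-382/31, M3=0
seg 0: a=-4, c=M0/2=0, d=(M1−M0)/(6·3)=20/279, b=Δ0−h0·(2M0+M1)/6=157/93
seg 1: a=3, c=M1/2=20/31, d=(M2−M1)/(6·1)=-211/93, b=Δ1−h1·(2M1+M2)/6=337/93
seg 2: a=5, c=M2/2=-191/31, d=(M3−M2)/(6·1)=191/93, b=Δ2−h2·(2M2+M3)/6=-176/93
t_q=13/4 → seg 1, τ=1/4; S=3+337/93·τ+20/31·τ²+-211/93·τ³=7759/1984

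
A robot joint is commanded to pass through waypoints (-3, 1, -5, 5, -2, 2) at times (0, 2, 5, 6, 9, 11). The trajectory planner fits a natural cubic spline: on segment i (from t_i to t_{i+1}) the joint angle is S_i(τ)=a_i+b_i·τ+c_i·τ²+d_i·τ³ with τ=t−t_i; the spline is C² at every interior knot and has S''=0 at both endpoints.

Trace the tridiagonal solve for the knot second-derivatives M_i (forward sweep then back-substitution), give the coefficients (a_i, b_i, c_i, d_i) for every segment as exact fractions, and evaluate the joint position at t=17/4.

Δ: Δ0=2, Δ1=-2, Δ2=10, Δ3=-7/3, Δ4=2
row 1: diag=10, rhs=-24; c'=3/10, d'=-12/5
row 2: denom=8−3·3/10=71/10; d'=(72−3·-12/5)/(71/10)=792/71
row 3: denom=8−1·10/71=558/71; d'=(-74−1·792/71)/(558/71)=-3023/279
row 4: denom=10−3·71/186=549/62; d'=(26−3·-3023/279)/(549/62)=10882/1647
back: M4=10882/1647
back: M3=-3023/279−71/186·10882/1647=-65998/4941
back: M2=792/71−10/71·-65998/4941=64412/4941
back: M1=-12/5−3/10·64412/4941=-10394/1647
M: M0=0, M1=-10394/1647, M2=64412/4941, M3=-65998/4941, M4=10882/1647, M5=0
seg 0: a=-3, c=M0/2=0, d=(M1−M0)/(6·2)=-5197/9882, b=Δ0−h0·(2M0+M1)/6=20276/4941
seg 1: a=1, c=M1/2=-5197/1647, d=(M2−M1)/(6·3)=47797/44469, b=Δ1−h1·(2M1+M2)/6=-10906/4941
seg 2: a=-5, c=M2/2=32206/4941, d=(M3−M2)/(6·1)=-805/183, b=Δ2−h2·(2M2+M3)/6=38939/4941
seg 3: a=5, c=M3/2=-32999/4941, d=(M4−M3)/(6·3)=49322/44469, b=Δ3−h3·(2M3+M4)/6=38146/4941
seg 4: a=-2, c=M4/2=5441/1647, d=(M5−M4)/(6·2)=-5441/9882, b=Δ4−h4·(2M4+M5)/6=-11882/4941
t_q=17/4 → seg 1, τ=9/4; S=1+-10906/4941·τ+-5197/1647·τ²+47797/44469·τ³=-270463/35136

  seg 0: a=-3 b=20276/4941 c=0 d=-5197/9882
  seg 1: a=1 b=-10906/4941 c=-5197/1647 d=47797/44469
  seg 2: a=-5 b=38939/4941 c=32206/4941 d=-805/183
  seg 3: a=5 b=38146/4941 c=-32999/4941 d=49322/44469
  seg 4: a=-2 b=-11882/4941 c=5441/1647 d=-5441/9882
S(17/4) = -270463/35136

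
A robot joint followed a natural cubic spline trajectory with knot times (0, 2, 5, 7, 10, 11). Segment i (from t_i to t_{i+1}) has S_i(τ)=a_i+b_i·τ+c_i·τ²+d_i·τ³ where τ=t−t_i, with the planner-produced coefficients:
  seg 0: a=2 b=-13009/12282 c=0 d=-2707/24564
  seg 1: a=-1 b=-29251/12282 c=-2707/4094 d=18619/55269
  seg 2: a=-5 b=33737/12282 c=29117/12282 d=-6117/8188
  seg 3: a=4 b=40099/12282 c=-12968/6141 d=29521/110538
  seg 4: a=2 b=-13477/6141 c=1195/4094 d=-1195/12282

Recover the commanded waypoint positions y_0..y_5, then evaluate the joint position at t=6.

y_0 = S_0(0) = a_0 = 2
y_1 = S_1(0) = a_1 = -1
y_2 = S_2(0) = a_2 = -5
y_3 = S_3(0) = a_3 = 4
y_4 = S_4(0) = a_4 = 2
y_5 = S_4(1) = 0
t_q=6 is in segment 2 (τ=1); S_2(τ)=-15463/24564

y_0=2 y_1=-1 y_2=-5 y_3=4 y_4=2 y_5=0
S(6) = -15463/24564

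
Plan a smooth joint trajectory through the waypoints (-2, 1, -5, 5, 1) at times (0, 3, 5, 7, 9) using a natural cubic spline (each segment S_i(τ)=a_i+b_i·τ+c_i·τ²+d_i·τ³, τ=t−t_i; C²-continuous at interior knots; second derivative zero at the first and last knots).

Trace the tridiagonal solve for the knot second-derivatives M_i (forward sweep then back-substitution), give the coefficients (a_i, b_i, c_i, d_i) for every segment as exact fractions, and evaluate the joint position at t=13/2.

  seg 0: a=-2 b=439/142 c=0 d=-33/142
  seg 1: a=1 b=-226/71 c=-297/142 d=155/142
  seg 2: a=-5 b=110/71 c=633/142 d=-97/71
  seg 3: a=5 b=212/71 c=-531/142 d=177/284
S(13/2) = 779/284

Δ: Δ0=1, Δ1=-3, Δ2=5, Δ3=-2
row 1: diag=10, rhs=-24; c'=1/5, d'=-12/5
row 2: denom=8−2·1/5=38/5; d'=(48−2·-12/5)/(38/5)=132/19
row 3: denom=8−2·5/19=142/19; d'=(-42−2·132/19)/(142/19)=-531/71
back: M3=-531/71
back: M2=132/19−5/19·-531/71=633/71
back: M1=-12/5−1/5·633/71=-297/71
M: M0=0, M1=-297/71, M2=633/71, M3=-531/71, M4=0
seg 0: a=-2, c=M0/2=0, d=(M1−M0)/(6·3)=-33/142, b=Δ0−h0·(2M0+M1)/6=439/142
seg 1: a=1, c=M1/2=-297/142, d=(M2−M1)/(6·2)=155/142, b=Δ1−h1·(2M1+M2)/6=-226/71
seg 2: a=-5, c=M2/2=633/142, d=(M3−M2)/(6·2)=-97/71, b=Δ2−h2·(2M2+M3)/6=110/71
seg 3: a=5, c=M3/2=-531/142, d=(M4−M3)/(6·2)=177/284, b=Δ3−h3·(2M3+M4)/6=212/71
t_q=13/2 → seg 2, τ=3/2; S=-5+110/71·τ+633/142·τ²+-97/71·τ³=779/284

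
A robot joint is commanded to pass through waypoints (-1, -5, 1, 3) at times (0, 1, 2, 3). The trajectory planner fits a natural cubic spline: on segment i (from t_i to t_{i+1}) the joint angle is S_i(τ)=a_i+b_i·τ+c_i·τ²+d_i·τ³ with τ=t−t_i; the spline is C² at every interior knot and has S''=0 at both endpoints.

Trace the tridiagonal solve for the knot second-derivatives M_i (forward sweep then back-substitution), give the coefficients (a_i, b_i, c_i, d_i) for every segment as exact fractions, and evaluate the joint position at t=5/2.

Δ: Δ0=-4, Δ1=6, Δ2=2
row 1: diag=4, rhs=60; c'=1/4, d'=15
row 2: denom=4−1·1/4=15/4; d'=(-24−1·15)/(15/4)=-52/5
back: M2=-52/5
back: M1=15−1/4·-52/5=88/5
M: M0=0, M1=88/5, M2=-52/5, M3=0
seg 0: a=-1, c=M0/2=0, d=(M1−M0)/(6·1)=44/15, b=Δ0−h0·(2M0+M1)/6=-104/15
seg 1: a=-5, c=M1/2=44/5, d=(M2−M1)/(6·1)=-14/3, b=Δ1−h1·(2M1+M2)/6=28/15
seg 2: a=1, c=M2/2=-26/5, d=(M3−M2)/(6·1)=26/15, b=Δ2−h2·(2M2+M3)/6=82/15
t_q=5/2 → seg 2, τ=1/2; S=1+82/15·τ+-26/5·τ²+26/15·τ³=53/20

  seg 0: a=-1 b=-104/15 c=0 d=44/15
  seg 1: a=-5 b=28/15 c=44/5 d=-14/3
  seg 2: a=1 b=82/15 c=-26/5 d=26/15
S(5/2) = 53/20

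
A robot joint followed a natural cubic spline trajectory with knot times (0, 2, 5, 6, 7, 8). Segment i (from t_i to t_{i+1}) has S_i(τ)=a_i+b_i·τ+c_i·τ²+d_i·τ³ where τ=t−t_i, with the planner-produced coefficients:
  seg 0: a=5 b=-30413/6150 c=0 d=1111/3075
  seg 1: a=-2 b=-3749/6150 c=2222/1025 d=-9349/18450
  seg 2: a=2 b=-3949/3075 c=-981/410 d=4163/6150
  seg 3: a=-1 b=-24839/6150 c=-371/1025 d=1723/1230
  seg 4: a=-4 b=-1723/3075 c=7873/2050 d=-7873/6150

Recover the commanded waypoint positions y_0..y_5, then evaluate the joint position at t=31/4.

y_0=5 y_1=-2 y_2=2 y_3=-1 y_4=-4 y_5=-2
S(31/4) = -73473/26240

y_0 = S_0(0) = a_0 = 5
y_1 = S_1(0) = a_1 = -2
y_2 = S_2(0) = a_2 = 2
y_3 = S_3(0) = a_3 = -1
y_4 = S_4(0) = a_4 = -4
y_5 = S_4(1) = -2
t_q=31/4 is in segment 4 (τ=3/4); S_4(τ)=-73473/26240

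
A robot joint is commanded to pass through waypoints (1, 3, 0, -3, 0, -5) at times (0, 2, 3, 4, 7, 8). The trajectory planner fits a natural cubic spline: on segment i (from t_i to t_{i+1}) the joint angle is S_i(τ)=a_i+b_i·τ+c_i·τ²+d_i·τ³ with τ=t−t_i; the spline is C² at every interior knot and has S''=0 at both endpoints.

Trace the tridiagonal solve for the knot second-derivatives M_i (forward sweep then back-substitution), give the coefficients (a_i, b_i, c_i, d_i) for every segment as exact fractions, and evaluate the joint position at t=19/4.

  seg 0: a=1 b=2813/1217 c=0 d=-399/1217
  seg 1: a=3 b=-1975/1217 c=-2394/1217 d=718/1217
  seg 2: a=0 b=-4609/1217 c=-240/1217 d=1198/1217
  seg 3: a=-3 b=-1495/1217 c=3354/1217 d=-2450/3651
  seg 4: a=0 b=-3421/1217 c=-3996/1217 d=1332/1217
S(19/4) = -103365/38944

Δ: Δ0=1, Δ1=-3, Δ2=-3, Δ3=1, Δ4=-5
row 1: diag=6, rhs=-24; c'=1/6, d'=-4
row 2: denom=4−1·1/6=23/6; d'=(0−1·-4)/(23/6)=24/23
row 3: denom=8−1·6/23=178/23; d'=(24−1·24/23)/(178/23)=264/89
row 4: denom=8−3·69/178=1217/178; d'=(-36−3·264/89)/(1217/178)=-7992/1217
back: M4=-7992/1217
back: M3=264/89−69/178·-7992/1217=6708/1217
back: M2=24/23−6/23·6708/1217=-480/1217
back: M1=-4−1/6·-480/1217=-4788/1217
M: M0=0, M1=-4788/1217, M2=-480/1217, M3=6708/1217, M4=-7992/1217, M5=0
seg 0: a=1, c=M0/2=0, d=(M1−M0)/(6·2)=-399/1217, b=Δ0−h0·(2M0+M1)/6=2813/1217
seg 1: a=3, c=M1/2=-2394/1217, d=(M2−M1)/(6·1)=718/1217, b=Δ1−h1·(2M1+M2)/6=-1975/1217
seg 2: a=0, c=M2/2=-240/1217, d=(M3−M2)/(6·1)=1198/1217, b=Δ2−h2·(2M2+M3)/6=-4609/1217
seg 3: a=-3, c=M3/2=3354/1217, d=(M4−M3)/(6·3)=-2450/3651, b=Δ3−h3·(2M3+M4)/6=-1495/1217
seg 4: a=0, c=M4/2=-3996/1217, d=(M5−M4)/(6·1)=1332/1217, b=Δ4−h4·(2M4+M5)/6=-3421/1217
t_q=19/4 → seg 3, τ=3/4; S=-3+-1495/1217·τ+3354/1217·τ²+-2450/3651·τ³=-103365/38944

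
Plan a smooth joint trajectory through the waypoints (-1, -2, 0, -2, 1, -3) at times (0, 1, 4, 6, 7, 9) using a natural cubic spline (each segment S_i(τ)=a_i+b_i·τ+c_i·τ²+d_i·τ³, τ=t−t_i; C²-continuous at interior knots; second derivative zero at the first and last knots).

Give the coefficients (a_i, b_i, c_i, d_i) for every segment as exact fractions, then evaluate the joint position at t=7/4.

  seg 0: a=-1 b=-9556/6879 c=0 d=2677/6879
  seg 1: a=-2 b=-1525/6879 c=2677/2293 d=-666/2293
  seg 2: a=0 b=-7285/6879 c=-3317/2293 d=5077/6879
  seg 3: a=-2 b=13835/6879 c=6837/2293 d=-13709/6879
  seg 4: a=1 b=13730/6879 c=-6872/2293 d=3436/6879
S(7/4) = -119757/73376

Δ: Δ0=-1, Δ1=2/3, Δ2=-1, Δ3=3, Δ4=-2
row 1: diag=8, rhs=10; c'=3/8, d'=5/4
row 2: denom=10−3·3/8=71/8; d'=(-10−3·5/4)/(71/8)=-110/71
row 3: denom=6−2·16/71=394/71; d'=(24−2·-110/71)/(394/71)=962/197
row 4: denom=6−1·71/394=2293/394; d'=(-30−1·962/197)/(2293/394)=-13744/2293
back: M4=-13744/2293
back: M3=962/197−71/394·-13744/2293=13674/2293
back: M2=-110/71−16/71·13674/2293=-6634/2293
back: M1=5/4−3/8·-6634/2293=5354/2293
M: M0=0, M1=5354/2293, M2=-6634/2293, M3=13674/2293, M4=-13744/2293, M5=0
seg 0: a=-1, c=M0/2=0, d=(M1−M0)/(6·1)=2677/6879, b=Δ0−h0·(2M0+M1)/6=-9556/6879
seg 1: a=-2, c=M1/2=2677/2293, d=(M2−M1)/(6·3)=-666/2293, b=Δ1−h1·(2M1+M2)/6=-1525/6879
seg 2: a=0, c=M2/2=-3317/2293, d=(M3−M2)/(6·2)=5077/6879, b=Δ2−h2·(2M2+M3)/6=-7285/6879
seg 3: a=-2, c=M3/2=6837/2293, d=(M4−M3)/(6·1)=-13709/6879, b=Δ3−h3·(2M3+M4)/6=13835/6879
seg 4: a=1, c=M4/2=-6872/2293, d=(M5−M4)/(6·2)=3436/6879, b=Δ4−h4·(2M4+M5)/6=13730/6879
t_q=7/4 → seg 1, τ=3/4; S=-2+-1525/6879·τ+2677/2293·τ²+-666/2293·τ³=-119757/73376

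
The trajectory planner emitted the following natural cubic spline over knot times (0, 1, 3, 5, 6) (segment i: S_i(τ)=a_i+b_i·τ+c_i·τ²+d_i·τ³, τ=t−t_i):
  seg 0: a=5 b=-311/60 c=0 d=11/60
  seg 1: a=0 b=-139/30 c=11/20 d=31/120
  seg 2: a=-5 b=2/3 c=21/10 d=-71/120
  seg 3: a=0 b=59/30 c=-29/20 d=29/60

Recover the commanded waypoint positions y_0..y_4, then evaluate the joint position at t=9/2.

y_0 = S_0(0) = a_0 = 5
y_1 = S_1(0) = a_1 = 0
y_2 = S_2(0) = a_2 = -5
y_3 = S_3(0) = a_3 = 0
y_4 = S_3(1) = 1
t_q=9/2 is in segment 2 (τ=3/2); S_2(τ)=-407/320

y_0=5 y_1=0 y_2=-5 y_3=0 y_4=1
S(9/2) = -407/320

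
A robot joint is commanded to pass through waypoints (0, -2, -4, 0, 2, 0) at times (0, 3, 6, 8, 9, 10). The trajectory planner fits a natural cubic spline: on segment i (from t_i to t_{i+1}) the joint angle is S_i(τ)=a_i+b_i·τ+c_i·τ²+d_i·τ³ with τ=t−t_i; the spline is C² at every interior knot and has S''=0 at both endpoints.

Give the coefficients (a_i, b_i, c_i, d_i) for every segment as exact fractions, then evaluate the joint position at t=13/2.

  seg 0: a=0 b=-1094/2361 c=0 d=-160/7083
  seg 1: a=-2 b=-2534/2361 c=-160/787 d=800/7083
  seg 2: a=-4 b=1786/2361 c=640/787 d=-226/2361
  seg 3: a=0 b=6754/2361 c=188/787 d=-2596/2361
  seg 4: a=2 b=94/2361 c=-2408/787 d=2408/2361
S(13/2) = -10799/3148

Δ: Δ0=-2/3, Δ1=-2/3, Δ2=2, Δ3=2, Δ4=-2
row 1: diag=12, rhs=0; c'=1/4, d'=0
row 2: denom=10−3·1/4=37/4; d'=(16−3·0)/(37/4)=64/37
row 3: denom=6−2·8/37=206/37; d'=(0−2·64/37)/(206/37)=-64/103
row 4: denom=4−1·37/206=787/206; d'=(-24−1·-64/103)/(787/206)=-4816/787
back: M4=-4816/787
back: M3=-64/103−37/206·-4816/787=376/787
back: M2=64/37−8/37·376/787=1280/787
back: M1=0−1/4·1280/787=-320/787
M: M0=0, M1=-320/787, M2=1280/787, M3=376/787, M4=-4816/787, M5=0
seg 0: a=0, c=M0/2=0, d=(M1−M0)/(6·3)=-160/7083, b=Δ0−h0·(2M0+M1)/6=-1094/2361
seg 1: a=-2, c=M1/2=-160/787, d=(M2−M1)/(6·3)=800/7083, b=Δ1−h1·(2M1+M2)/6=-2534/2361
seg 2: a=-4, c=M2/2=640/787, d=(M3−M2)/(6·2)=-226/2361, b=Δ2−h2·(2M2+M3)/6=1786/2361
seg 3: a=0, c=M3/2=188/787, d=(M4−M3)/(6·1)=-2596/2361, b=Δ3−h3·(2M3+M4)/6=6754/2361
seg 4: a=2, c=M4/2=-2408/787, d=(M5−M4)/(6·1)=2408/2361, b=Δ4−h4·(2M4+M5)/6=94/2361
t_q=13/2 → seg 2, τ=1/2; S=-4+1786/2361·τ+640/787·τ²+-226/2361·τ³=-10799/3148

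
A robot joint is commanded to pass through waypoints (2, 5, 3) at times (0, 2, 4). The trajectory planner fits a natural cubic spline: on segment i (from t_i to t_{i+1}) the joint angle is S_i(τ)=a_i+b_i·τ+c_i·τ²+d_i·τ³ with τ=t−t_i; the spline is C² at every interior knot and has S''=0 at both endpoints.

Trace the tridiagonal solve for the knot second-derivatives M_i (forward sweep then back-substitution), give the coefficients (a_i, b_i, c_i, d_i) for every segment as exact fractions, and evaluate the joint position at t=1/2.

Δ: Δ0=3/2, Δ1=-1
row 1: diag=8, rhs=-15; c'=1/4, d'=-15/8
back: M1=-15/8
M: M0=0, M1=-15/8, M2=0
seg 0: a=2, c=M0/2=0, d=(M1−M0)/(6·2)=-5/32, b=Δ0−h0·(2M0+M1)/6=17/8
seg 1: a=5, c=M1/2=-15/16, d=(M2−M1)/(6·2)=5/32, b=Δ1−h1·(2M1+M2)/6=1/4
t_q=1/2 → seg 0, τ=1/2; S=2+17/8·τ+0·τ²+-5/32·τ³=779/256

  seg 0: a=2 b=17/8 c=0 d=-5/32
  seg 1: a=5 b=1/4 c=-15/16 d=5/32
S(1/2) = 779/256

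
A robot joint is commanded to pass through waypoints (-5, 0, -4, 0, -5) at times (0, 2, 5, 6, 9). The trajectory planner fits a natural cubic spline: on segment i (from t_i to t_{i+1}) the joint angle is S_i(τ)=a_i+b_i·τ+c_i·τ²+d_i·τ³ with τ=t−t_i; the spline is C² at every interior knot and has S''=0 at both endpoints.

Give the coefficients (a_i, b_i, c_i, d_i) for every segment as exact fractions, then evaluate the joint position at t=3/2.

Δ: Δ0=5/2, Δ1=-4/3, Δ2=4, Δ3=-5/3
row 1: diag=10, rhs=-23; c'=3/10, d'=-23/10
row 2: denom=8−3·3/10=71/10; d'=(32−3·-23/10)/(71/10)=389/71
row 3: denom=8−1·10/71=558/71; d'=(-34−1·389/71)/(558/71)=-2803/558
back: M3=-2803/558
back: M2=389/71−10/71·-2803/558=1726/279
back: M1=-23/10−3/10·1726/279=-773/186
M: M0=0, M1=-773/186, M2=1726/279, M3=-2803/558, M4=0
seg 0: a=-5, c=M0/2=0, d=(M1−M0)/(6·2)=-773/2232, b=Δ0−h0·(2M0+M1)/6=1084/279
seg 1: a=0, c=M1/2=-773/372, d=(M2−M1)/(6·3)=5771/10044, b=Δ1−h1·(2M1+M2)/6=-151/558
seg 2: a=-4, c=M2/2=863/279, d=(M3−M2)/(6·1)=-695/372, b=Δ2−h2·(2M2+M3)/6=3097/1116
seg 3: a=0, c=M3/2=-2803/1116, d=(M4−M3)/(6·3)=2803/10044, b=Δ3−h3·(2M3+M4)/6=1873/558
t_q=3/2 → seg 0, τ=3/2; S=-5+1084/279·τ+0·τ²+-773/2232·τ³=-2029/5952

  seg 0: a=-5 b=1084/279 c=0 d=-773/2232
  seg 1: a=0 b=-151/558 c=-773/372 d=5771/10044
  seg 2: a=-4 b=3097/1116 c=863/279 d=-695/372
  seg 3: a=0 b=1873/558 c=-2803/1116 d=2803/10044
S(3/2) = -2029/5952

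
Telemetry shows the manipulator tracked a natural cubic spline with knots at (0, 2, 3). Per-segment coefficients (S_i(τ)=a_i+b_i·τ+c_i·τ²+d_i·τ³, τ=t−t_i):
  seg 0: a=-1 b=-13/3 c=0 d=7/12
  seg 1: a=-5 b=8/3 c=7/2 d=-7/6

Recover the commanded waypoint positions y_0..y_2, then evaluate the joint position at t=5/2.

y_0=-1 y_1=-5 y_2=0
S(5/2) = -47/16

y_0 = S_0(0) = a_0 = -1
y_1 = S_1(0) = a_1 = -5
y_2 = S_1(1) = 0
t_q=5/2 is in segment 1 (τ=1/2); S_1(τ)=-47/16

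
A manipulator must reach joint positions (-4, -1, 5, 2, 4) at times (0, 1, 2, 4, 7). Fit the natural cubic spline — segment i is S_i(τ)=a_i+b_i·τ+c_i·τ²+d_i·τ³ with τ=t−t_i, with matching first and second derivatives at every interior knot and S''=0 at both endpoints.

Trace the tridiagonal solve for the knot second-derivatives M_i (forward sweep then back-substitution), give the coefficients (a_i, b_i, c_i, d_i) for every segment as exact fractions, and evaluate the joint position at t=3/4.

Δ: Δ0=3, Δ1=6, Δ2=-3/2, Δ3=2/3
row 1: diag=4, rhs=18; c'=1/4, d'=9/2
row 2: denom=6−1·1/4=23/4; d'=(-45−1·9/2)/(23/4)=-198/23
row 3: denom=10−2·8/23=214/23; d'=(13−2·-198/23)/(214/23)=695/214
back: M3=695/214
back: M2=-198/23−8/23·695/214=-1042/107
back: M1=9/2−1/4·-1042/107=742/107
M: M0=0, M1=742/107, M2=-1042/107, M3=695/214, M4=0
seg 0: a=-4, c=M0/2=0, d=(M1−M0)/(6·1)=371/321, b=Δ0−h0·(2M0+M1)/6=592/321
seg 1: a=-1, c=M1/2=371/107, d=(M2−M1)/(6·1)=-892/321, b=Δ1−h1·(2M1+M2)/6=1705/321
seg 2: a=5, c=M2/2=-521/107, d=(M3−M2)/(6·2)=2779/2568, b=Δ2−h2·(2M2+M3)/6=1255/321
seg 3: a=2, c=M3/2=695/428, d=(M4−M3)/(6·3)=-695/3852, b=Δ3−h3·(2M3+M4)/6=-1657/642
t_q=3/4 → seg 0, τ=3/4; S=-4+592/321·τ+0·τ²+371/321·τ³=-14581/6848

  seg 0: a=-4 b=592/321 c=0 d=371/321
  seg 1: a=-1 b=1705/321 c=371/107 d=-892/321
  seg 2: a=5 b=1255/321 c=-521/107 d=2779/2568
  seg 3: a=2 b=-1657/642 c=695/428 d=-695/3852
S(3/4) = -14581/6848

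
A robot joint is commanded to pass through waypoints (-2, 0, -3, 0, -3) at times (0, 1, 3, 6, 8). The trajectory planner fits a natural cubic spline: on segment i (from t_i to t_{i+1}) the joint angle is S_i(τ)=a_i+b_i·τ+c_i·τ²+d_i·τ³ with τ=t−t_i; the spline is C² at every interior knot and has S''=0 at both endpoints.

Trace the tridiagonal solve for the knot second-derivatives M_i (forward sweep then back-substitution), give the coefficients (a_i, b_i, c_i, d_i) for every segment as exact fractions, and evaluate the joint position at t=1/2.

  seg 0: a=-2 b=2791/1012 c=0 d=-767/1012
  seg 1: a=0 b=245/506 c=-2301/1012 d=1297/2024
  seg 2: a=-3 b=-233/253 c=795/506 d=-157/506
  seg 3: a=0 b=65/506 c=-309/253 d=103/506
S(1/2) = -5795/8096

Δ: Δ0=2, Δ1=-3/2, Δ2=1, Δ3=-3/2
row 1: diag=6, rhs=-21; c'=1/3, d'=-7/2
row 2: denom=10−2·1/3=28/3; d'=(15−2·-7/2)/(28/3)=33/14
row 3: denom=10−3·9/28=253/28; d'=(-15−3·33/14)/(253/28)=-618/253
back: M3=-618/253
back: M2=33/14−9/28·-618/253=795/253
back: M1=-7/2−1/3·795/253=-2301/506
M: M0=0, M1=-2301/506, M2=795/253, M3=-618/253, M4=0
seg 0: a=-2, c=M0/2=0, d=(M1−M0)/(6·1)=-767/1012, b=Δ0−h0·(2M0+M1)/6=2791/1012
seg 1: a=0, c=M1/2=-2301/1012, d=(M2−M1)/(6·2)=1297/2024, b=Δ1−h1·(2M1+M2)/6=245/506
seg 2: a=-3, c=M2/2=795/506, d=(M3−M2)/(6·3)=-157/506, b=Δ2−h2·(2M2+M3)/6=-233/253
seg 3: a=0, c=M3/2=-309/253, d=(M4−M3)/(6·2)=103/506, b=Δ3−h3·(2M3+M4)/6=65/506
t_q=1/2 → seg 0, τ=1/2; S=-2+2791/1012·τ+0·τ²+-767/1012·τ³=-5795/8096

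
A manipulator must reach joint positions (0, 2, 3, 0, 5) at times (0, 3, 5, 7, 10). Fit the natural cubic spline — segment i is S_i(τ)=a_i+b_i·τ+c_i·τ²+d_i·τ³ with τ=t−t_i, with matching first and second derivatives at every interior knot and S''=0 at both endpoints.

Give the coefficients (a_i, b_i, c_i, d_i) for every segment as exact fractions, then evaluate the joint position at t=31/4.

  seg 0: a=0 b=1/2 c=0 d=1/54
  seg 1: a=2 b=1 c=1/6 d=-5/24
  seg 2: a=3 b=-5/6 c=-13/12 d=3/8
  seg 3: a=0 b=-2/3 c=7/6 d=-7/54
S(31/4) = 13/128

Δ: Δ0=2/3, Δ1=1/2, Δ2=-3/2, Δ3=5/3
row 1: diag=10, rhs=-1; c'=1/5, d'=-1/10
row 2: denom=8−2·1/5=38/5; d'=(-12−2·-1/10)/(38/5)=-59/38
row 3: denom=10−2·5/19=180/19; d'=(19−2·-59/38)/(180/19)=7/3
back: M3=7/3
back: M2=-59/38−5/19·7/3=-13/6
back: M1=-1/10−1/5·-13/6=1/3
M: M0=0, M1=1/3, M2=-13/6, M3=7/3, M4=0
seg 0: a=0, c=M0/2=0, d=(M1−M0)/(6·3)=1/54, b=Δ0−h0·(2M0+M1)/6=1/2
seg 1: a=2, c=M1/2=1/6, d=(M2−M1)/(6·2)=-5/24, b=Δ1−h1·(2M1+M2)/6=1
seg 2: a=3, c=M2/2=-13/12, d=(M3−M2)/(6·2)=3/8, b=Δ2−h2·(2M2+M3)/6=-5/6
seg 3: a=0, c=M3/2=7/6, d=(M4−M3)/(6·3)=-7/54, b=Δ3−h3·(2M3+M4)/6=-2/3
t_q=31/4 → seg 3, τ=3/4; S=0+-2/3·τ+7/6·τ²+-7/54·τ³=13/128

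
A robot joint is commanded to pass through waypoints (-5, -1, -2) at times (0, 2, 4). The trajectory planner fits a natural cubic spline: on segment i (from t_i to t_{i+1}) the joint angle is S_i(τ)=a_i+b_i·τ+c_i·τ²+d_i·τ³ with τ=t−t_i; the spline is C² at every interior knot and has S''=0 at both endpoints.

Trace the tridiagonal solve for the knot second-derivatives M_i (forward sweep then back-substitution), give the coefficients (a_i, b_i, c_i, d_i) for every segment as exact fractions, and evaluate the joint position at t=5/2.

  seg 0: a=-5 b=21/8 c=0 d=-5/32
  seg 1: a=-1 b=3/4 c=-15/16 d=5/32
S(5/2) = -215/256

Δ: Δ0=2, Δ1=-1/2
row 1: diag=8, rhs=-15; c'=1/4, d'=-15/8
back: M1=-15/8
M: M0=0, M1=-15/8, M2=0
seg 0: a=-5, c=M0/2=0, d=(M1−M0)/(6·2)=-5/32, b=Δ0−h0·(2M0+M1)/6=21/8
seg 1: a=-1, c=M1/2=-15/16, d=(M2−M1)/(6·2)=5/32, b=Δ1−h1·(2M1+M2)/6=3/4
t_q=5/2 → seg 1, τ=1/2; S=-1+3/4·τ+-15/16·τ²+5/32·τ³=-215/256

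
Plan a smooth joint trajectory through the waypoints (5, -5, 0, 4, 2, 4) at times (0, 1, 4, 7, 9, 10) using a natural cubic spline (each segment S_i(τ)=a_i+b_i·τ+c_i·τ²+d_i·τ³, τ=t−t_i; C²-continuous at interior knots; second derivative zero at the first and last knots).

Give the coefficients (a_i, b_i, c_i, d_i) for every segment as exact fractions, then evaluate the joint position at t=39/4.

  seg 0: a=5 b=-8581/740 c=0 d=1181/740
  seg 1: a=-5 b=-2519/370 c=3543/740 d=-13073/19980
  seg 2: a=0 b=3147/740 c=-611/555 d=23/540
  seg 3: a=4 b=-89/74 c=-531/740 d=303/740
  seg 4: a=2 b=311/370 c=1287/740 d=-429/740
S(39/4) = 31865/9472

Δ: Δ0=-10, Δ1=5/3, Δ2=4/3, Δ3=-1, Δ4=2
row 1: diag=8, rhs=70; c'=3/8, d'=35/4
row 2: denom=12−3·3/8=87/8; d'=(-2−3·35/4)/(87/8)=-226/87
row 3: denom=10−3·8/29=266/29; d'=(-14−3·-226/87)/(266/29)=-90/133
row 4: denom=6−2·29/133=740/133; d'=(18−2·-90/133)/(740/133)=1287/370
back: M4=1287/370
back: M3=-90/133−29/133·1287/370=-531/370
back: M2=-226/87−8/29·-531/370=-1222/555
back: M1=35/4−3/8·-1222/555=3543/370
M: M0=0, M1=3543/370, M2=-1222/555, M3=-531/370, M4=1287/370, M5=0
seg 0: a=5, c=M0/2=0, d=(M1−M0)/(6·1)=1181/740, b=Δ0−h0·(2M0+M1)/6=-8581/740
seg 1: a=-5, c=M1/2=3543/740, d=(M2−M1)/(6·3)=-13073/19980, b=Δ1−h1·(2M1+M2)/6=-2519/370
seg 2: a=0, c=M2/2=-611/555, d=(M3−M2)/(6·3)=23/540, b=Δ2−h2·(2M2+M3)/6=3147/740
seg 3: a=4, c=M3/2=-531/740, d=(M4−M3)/(6·2)=303/740, b=Δ3−h3·(2M3+M4)/6=-89/74
seg 4: a=2, c=M4/2=1287/740, d=(M5−M4)/(6·1)=-429/740, b=Δ4−h4·(2M4+M5)/6=311/370
t_q=39/4 → seg 4, τ=3/4; S=2+311/370·τ+1287/740·τ²+-429/740·τ³=31865/9472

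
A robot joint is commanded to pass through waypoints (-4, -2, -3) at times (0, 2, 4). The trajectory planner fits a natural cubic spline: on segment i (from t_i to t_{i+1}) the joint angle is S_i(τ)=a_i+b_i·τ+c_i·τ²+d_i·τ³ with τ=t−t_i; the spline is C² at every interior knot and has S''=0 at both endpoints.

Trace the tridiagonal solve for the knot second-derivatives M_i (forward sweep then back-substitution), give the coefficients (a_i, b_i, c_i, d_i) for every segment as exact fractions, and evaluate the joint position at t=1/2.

  seg 0: a=-4 b=11/8 c=0 d=-3/32
  seg 1: a=-2 b=1/4 c=-9/16 d=3/32
S(1/2) = -851/256

Δ: Δ0=1, Δ1=-1/2
row 1: diag=8, rhs=-9; c'=1/4, d'=-9/8
back: M1=-9/8
M: M0=0, M1=-9/8, M2=0
seg 0: a=-4, c=M0/2=0, d=(M1−M0)/(6·2)=-3/32, b=Δ0−h0·(2M0+M1)/6=11/8
seg 1: a=-2, c=M1/2=-9/16, d=(M2−M1)/(6·2)=3/32, b=Δ1−h1·(2M1+M2)/6=1/4
t_q=1/2 → seg 0, τ=1/2; S=-4+11/8·τ+0·τ²+-3/32·τ³=-851/256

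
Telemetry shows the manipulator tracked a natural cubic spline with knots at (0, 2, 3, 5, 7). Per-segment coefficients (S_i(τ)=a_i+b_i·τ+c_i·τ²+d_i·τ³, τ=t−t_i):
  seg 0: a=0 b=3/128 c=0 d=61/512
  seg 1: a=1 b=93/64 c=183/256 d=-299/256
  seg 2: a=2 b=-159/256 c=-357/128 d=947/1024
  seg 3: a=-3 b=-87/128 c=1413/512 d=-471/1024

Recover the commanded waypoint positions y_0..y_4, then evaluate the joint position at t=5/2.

y_0=0 y_1=1 y_2=2 y_3=-3 y_4=3
S(5/2) = 3603/2048

y_0 = S_0(0) = a_0 = 0
y_1 = S_1(0) = a_1 = 1
y_2 = S_2(0) = a_2 = 2
y_3 = S_3(0) = a_3 = -3
y_4 = S_3(2) = 3
t_q=5/2 is in segment 1 (τ=1/2); S_1(τ)=3603/2048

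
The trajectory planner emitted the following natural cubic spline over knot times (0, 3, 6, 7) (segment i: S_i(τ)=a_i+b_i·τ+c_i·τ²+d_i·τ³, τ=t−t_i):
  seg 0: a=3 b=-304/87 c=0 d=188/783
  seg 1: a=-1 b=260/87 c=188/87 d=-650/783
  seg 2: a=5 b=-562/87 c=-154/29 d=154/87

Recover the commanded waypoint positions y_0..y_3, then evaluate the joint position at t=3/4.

y_0=3 y_1=-1 y_2=5 y_3=-5
S(3/4) = 223/464

y_0 = S_0(0) = a_0 = 3
y_1 = S_1(0) = a_1 = -1
y_2 = S_2(0) = a_2 = 5
y_3 = S_2(1) = -5
t_q=3/4 is in segment 0 (τ=3/4); S_0(τ)=223/464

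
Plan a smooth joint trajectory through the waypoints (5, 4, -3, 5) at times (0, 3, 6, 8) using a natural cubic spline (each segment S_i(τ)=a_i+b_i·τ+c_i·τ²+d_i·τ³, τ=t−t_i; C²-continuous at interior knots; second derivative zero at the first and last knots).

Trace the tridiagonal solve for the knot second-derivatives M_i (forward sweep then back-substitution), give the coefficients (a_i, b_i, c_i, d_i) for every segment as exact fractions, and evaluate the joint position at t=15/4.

Δ: Δ0=-1/3, Δ1=-7/3, Δ2=4
row 1: diag=12, rhs=-12; c'=1/4, d'=-1
row 2: denom=10−3·1/4=37/4; d'=(38−3·-1)/(37/4)=164/37
back: M2=164/37
back: M1=-1−1/4·164/37=-78/37
M: M0=0, M1=-78/37, M2=164/37, M3=0
seg 0: a=5, c=M0/2=0, d=(M1−M0)/(6·3)=-13/111, b=Δ0−h0·(2M0+M1)/6=80/111
seg 1: a=4, c=M1/2=-39/37, d=(M2−M1)/(6·3)=121/333, b=Δ1−h1·(2M1+M2)/6=-271/111
seg 2: a=-3, c=M2/2=82/37, d=(M3−M2)/(6·2)=-41/111, b=Δ2−h2·(2M2+M3)/6=116/111
t_q=15/4 → seg 1, τ=3/4; S=4+-271/111·τ+-39/37·τ²+121/333·τ³=4095/2368

  seg 0: a=5 b=80/111 c=0 d=-13/111
  seg 1: a=4 b=-271/111 c=-39/37 d=121/333
  seg 2: a=-3 b=116/111 c=82/37 d=-41/111
S(15/4) = 4095/2368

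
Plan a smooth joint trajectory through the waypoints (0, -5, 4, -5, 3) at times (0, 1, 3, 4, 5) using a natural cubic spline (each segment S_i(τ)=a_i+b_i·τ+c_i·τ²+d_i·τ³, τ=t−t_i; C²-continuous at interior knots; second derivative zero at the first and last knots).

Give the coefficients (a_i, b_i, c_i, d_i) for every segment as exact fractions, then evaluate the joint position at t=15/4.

Δ: Δ0=-5, Δ1=9/2, Δ2=-9, Δ3=8
row 1: diag=6, rhs=57; c'=1/3, d'=19/2
row 2: denom=6−2·1/3=16/3; d'=(-81−2·19/2)/(16/3)=-75/4
row 3: denom=4−1·3/16=61/16; d'=(102−1·-75/4)/(61/16)=1932/61
back: M3=1932/61
back: M2=-75/4−3/16·1932/61=-1506/61
back: M1=19/2−1/3·-1506/61=2163/122
M: M0=0, M1=2163/122, M2=-1506/61, M3=1932/61, M4=0
seg 0: a=0, c=M0/2=0, d=(M1−M0)/(6·1)=721/244, b=Δ0−h0·(2M0+M1)/6=-1941/244
seg 1: a=-5, c=M1/2=2163/244, d=(M2−M1)/(6·2)=-1725/488, b=Δ1−h1·(2M1+M2)/6=111/122
seg 2: a=4, c=M2/2=-753/61, d=(M3−M2)/(6·1)=573/61, b=Δ2−h2·(2M2+M3)/6=-369/61
seg 3: a=-5, c=M3/2=966/61, d=(M4−M3)/(6·1)=-322/61, b=Δ3−h3·(2M3+M4)/6=-156/61
t_q=15/4 → seg 2, τ=3/4; S=4+-369/61·τ+-753/61·τ²+573/61·τ³=-13733/3904

  seg 0: a=0 b=-1941/244 c=0 d=721/244
  seg 1: a=-5 b=111/122 c=2163/244 d=-1725/488
  seg 2: a=4 b=-369/61 c=-753/61 d=573/61
  seg 3: a=-5 b=-156/61 c=966/61 d=-322/61
S(15/4) = -13733/3904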